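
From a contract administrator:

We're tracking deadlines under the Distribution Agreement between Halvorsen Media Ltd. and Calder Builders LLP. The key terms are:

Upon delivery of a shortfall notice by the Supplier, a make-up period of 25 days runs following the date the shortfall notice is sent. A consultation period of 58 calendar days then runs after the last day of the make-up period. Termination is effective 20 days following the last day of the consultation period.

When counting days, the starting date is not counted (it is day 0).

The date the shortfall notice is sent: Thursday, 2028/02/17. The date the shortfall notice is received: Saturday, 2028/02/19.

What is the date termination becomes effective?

2028/05/30

The last day of the make-up period: 2028/02/17 + 25 days = 2028/03/13.
The last day of the consultation period: 2028/03/13 + 58 days = 2028/05/10.
The date termination becomes effective: 20 calendar days after 2028/05/10 is 2028/05/30.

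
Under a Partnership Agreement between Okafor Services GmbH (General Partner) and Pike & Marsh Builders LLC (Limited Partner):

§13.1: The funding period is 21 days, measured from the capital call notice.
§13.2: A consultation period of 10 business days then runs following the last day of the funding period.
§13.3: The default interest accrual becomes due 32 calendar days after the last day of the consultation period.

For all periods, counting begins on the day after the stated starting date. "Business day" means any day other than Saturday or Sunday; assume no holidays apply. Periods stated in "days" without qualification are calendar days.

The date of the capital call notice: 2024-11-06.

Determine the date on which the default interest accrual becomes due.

2025-01-12

The last day of the funding period: 2024-11-06 + 21 days = 2024-11-27.
The last day of the consultation period: 10 business days after Wednesday, 2024-11-27, skipping weekends — Nov 28, Nov 29, Dec 2, Dec 3, Dec 4, Dec 5, Dec 6, Dec 9, Dec 10, Dec 11 — lands on Wednesday, 2024-12-11.
The date on which the default interest accrual becomes due: 2024-12-11 + 32 days = 2025-01-12.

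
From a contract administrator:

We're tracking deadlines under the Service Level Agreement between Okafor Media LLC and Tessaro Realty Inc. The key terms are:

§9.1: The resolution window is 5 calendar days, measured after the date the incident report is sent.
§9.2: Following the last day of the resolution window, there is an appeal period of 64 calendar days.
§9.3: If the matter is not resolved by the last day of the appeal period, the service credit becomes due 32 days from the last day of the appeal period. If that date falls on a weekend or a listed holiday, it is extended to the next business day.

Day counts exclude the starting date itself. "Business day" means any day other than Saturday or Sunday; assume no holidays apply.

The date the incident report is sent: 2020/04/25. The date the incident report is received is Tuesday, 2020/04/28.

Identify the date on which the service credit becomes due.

Adding 5 calendar days to 2020/04/25 gives 2020/04/30, which is the last day of the resolution window.
Adding 64 calendar days to 2020/04/30 gives 2020/07/03, which is the last day of the appeal period.
The date on which the service credit becomes due: 32 calendar days after 2020/07/03 is 2020/08/04. 2020/08/04 is a Tuesday, so no roll-forward applies.

2020/08/04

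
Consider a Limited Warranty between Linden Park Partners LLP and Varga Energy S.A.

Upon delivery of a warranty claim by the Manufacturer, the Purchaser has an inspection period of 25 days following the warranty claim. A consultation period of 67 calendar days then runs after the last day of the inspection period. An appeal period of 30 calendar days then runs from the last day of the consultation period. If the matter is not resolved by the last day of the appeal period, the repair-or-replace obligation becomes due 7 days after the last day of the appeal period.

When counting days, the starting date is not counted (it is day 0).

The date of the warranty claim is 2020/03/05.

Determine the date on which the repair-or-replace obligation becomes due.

The last day of the inspection period: 2020/03/05 + 25 days = 2020/03/30.
The last day of the consultation period: 2020/03/30 + 67 days = 2020/06/05.
Adding 30 calendar days to 2020/06/05 gives 2020/07/05, which is the last day of the appeal period.
The date on which the repair-or-replace obligation becomes due: 7 calendar days after 2020/07/05 is 2020/07/12.

2020/07/12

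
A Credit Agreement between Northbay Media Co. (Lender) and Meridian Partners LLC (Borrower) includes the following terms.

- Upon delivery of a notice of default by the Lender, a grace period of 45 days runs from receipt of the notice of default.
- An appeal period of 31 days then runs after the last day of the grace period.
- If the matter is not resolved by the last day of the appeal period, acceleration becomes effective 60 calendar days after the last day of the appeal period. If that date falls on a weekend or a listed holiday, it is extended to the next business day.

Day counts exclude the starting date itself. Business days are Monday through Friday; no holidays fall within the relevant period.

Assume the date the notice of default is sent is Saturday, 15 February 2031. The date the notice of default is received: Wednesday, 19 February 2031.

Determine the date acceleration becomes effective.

7 July 2031

Adding 45 calendar days to 19 February 2031 gives 5 April 2031, which is the last day of the grace period.
The last day of the appeal period: 5 April 2031 + 31 days = 6 May 2031.
The date acceleration becomes effective: 6 May 2031 + 60 days = 5 July 2031. That falls on a Saturday, so it rolls to the next business day, Monday, 7 July 2031.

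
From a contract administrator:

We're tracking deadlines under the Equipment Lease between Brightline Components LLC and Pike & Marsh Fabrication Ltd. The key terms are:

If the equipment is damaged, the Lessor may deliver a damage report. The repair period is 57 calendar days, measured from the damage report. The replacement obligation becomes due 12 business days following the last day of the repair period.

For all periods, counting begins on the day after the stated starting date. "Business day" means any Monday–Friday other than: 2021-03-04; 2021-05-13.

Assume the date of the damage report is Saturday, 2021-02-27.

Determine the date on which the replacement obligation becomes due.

The last day of the repair period: 57 calendar days after 2021-02-27 is 2021-04-25.
The date on which the replacement obligation becomes due: counting 12 business days from Sunday, 2021-04-25 (Apr 26, Apr 27, Apr 28, Apr 29, …, May 7, May 10, May 11, skipping weekends) reaches Tuesday, 2021-05-11.

2021-05-11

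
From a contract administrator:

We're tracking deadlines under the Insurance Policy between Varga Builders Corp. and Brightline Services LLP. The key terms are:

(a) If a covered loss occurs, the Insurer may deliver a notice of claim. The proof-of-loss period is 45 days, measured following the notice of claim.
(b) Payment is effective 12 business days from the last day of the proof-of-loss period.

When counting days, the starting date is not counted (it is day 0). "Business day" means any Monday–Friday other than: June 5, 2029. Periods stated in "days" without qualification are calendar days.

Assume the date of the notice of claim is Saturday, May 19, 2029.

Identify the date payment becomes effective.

July 19, 2029

The last day of the proof-of-loss period: 45 calendar days after May 19, 2029 is July 3, 2029.
From Tuesday, July 3, 2029, 12 business days (Jul 4, Jul 5, Jul 6, Jul 9, …, Jul 17, Jul 18, Jul 19, skipping weekends) brings us to Thursday, July 19, 2029, which is the date payment becomes effective.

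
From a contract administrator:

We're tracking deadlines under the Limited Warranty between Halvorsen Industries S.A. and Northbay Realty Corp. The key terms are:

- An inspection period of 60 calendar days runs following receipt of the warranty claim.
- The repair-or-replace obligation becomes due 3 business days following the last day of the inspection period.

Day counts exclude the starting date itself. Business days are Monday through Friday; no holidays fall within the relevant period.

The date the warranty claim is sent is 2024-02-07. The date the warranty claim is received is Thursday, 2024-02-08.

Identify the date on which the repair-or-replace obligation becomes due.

The last day of the inspection period: 60 calendar days after 2024-02-08 is 2024-04-08.
The date on which the repair-or-replace obligation becomes due: 3 business days after Monday, 2024-04-08, skipping weekends — Apr 9, Apr 10, Apr 11 — lands on Thursday, 2024-04-11.

2024-04-11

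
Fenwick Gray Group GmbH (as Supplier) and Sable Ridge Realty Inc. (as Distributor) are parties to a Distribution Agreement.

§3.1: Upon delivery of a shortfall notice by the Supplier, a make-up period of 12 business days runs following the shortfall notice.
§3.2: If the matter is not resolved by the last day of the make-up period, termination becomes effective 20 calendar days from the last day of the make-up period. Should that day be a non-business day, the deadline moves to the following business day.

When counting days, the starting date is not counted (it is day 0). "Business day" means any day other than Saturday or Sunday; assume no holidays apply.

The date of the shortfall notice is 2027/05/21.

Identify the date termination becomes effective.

The last day of the make-up period: counting 12 business days from Friday, 2027/05/21 (May 24, May 25, May 26, May 27, …, Jun 4, Jun 7, Jun 8, skipping weekends) reaches Tuesday, 2027/06/08.
The date termination becomes effective: 2027/06/08 + 20 days = 2027/06/28. 2027/06/28 is a Monday, so no roll-forward applies.

2027/06/28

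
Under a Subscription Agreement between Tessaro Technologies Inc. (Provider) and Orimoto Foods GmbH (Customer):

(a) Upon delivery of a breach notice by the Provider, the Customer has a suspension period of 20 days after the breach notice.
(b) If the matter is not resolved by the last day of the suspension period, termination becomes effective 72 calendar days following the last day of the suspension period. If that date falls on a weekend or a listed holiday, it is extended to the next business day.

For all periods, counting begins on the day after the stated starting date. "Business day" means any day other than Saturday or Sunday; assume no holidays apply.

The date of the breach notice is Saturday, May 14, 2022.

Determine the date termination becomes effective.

Aug 15, 2022

The last day of the suspension period: 20 calendar days after May 14, 2022 is Jun 3, 2022.
The date termination becomes effective: 72 calendar days after Jun 3, 2022 is Aug 14, 2022. That falls on a Sunday, so it rolls to the next business day, Monday, Aug 15, 2022.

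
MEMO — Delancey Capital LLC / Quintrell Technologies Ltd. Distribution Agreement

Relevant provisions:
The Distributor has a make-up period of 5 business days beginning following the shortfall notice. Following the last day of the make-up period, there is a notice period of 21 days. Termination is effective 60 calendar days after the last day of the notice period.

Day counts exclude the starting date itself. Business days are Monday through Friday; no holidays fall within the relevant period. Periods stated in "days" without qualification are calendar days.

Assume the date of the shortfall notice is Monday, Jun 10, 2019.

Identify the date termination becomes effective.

Sep 6, 2019

The last day of the make-up period: 5 business days after Monday, Jun 10, 2019, skipping weekends — Jun 11, Jun 12, Jun 13, Jun 14, Jun 17 — lands on Monday, Jun 17, 2019.
Adding 21 calendar days to Jun 17, 2019 gives Jul 8, 2019, which is the last day of the notice period.
The date termination becomes effective: Jul 8, 2019 + 60 days = Sep 6, 2019.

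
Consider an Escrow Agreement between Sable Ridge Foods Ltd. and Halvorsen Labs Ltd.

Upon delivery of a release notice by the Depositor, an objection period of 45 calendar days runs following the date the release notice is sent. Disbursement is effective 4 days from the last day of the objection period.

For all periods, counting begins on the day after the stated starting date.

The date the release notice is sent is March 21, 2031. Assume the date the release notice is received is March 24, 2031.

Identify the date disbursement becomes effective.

The last day of the objection period: March 21, 2031 + 45 days = May 5, 2031.
The date disbursement becomes effective: 4 calendar days after May 5, 2031 is May 9, 2031.

May 9, 2031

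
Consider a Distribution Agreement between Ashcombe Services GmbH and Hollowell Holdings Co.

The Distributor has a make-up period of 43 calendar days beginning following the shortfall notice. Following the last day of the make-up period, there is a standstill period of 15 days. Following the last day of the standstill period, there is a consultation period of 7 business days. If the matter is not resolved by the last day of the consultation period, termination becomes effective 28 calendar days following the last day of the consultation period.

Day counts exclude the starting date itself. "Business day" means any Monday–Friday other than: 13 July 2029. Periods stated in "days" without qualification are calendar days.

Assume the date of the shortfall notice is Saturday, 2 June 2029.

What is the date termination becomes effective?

The last day of the make-up period: 2 June 2029 + 43 days = 15 July 2029.
Adding 15 calendar days to 15 July 2029 gives 30 July 2029, which is the last day of the standstill period.
The last day of the consultation period: counting 7 business days from Monday, 30 July 2029 (Jul 31, Aug 1, Aug 2, Aug 3, Aug 6, Aug 7, Aug 8, skipping weekends) reaches Wednesday, 8 August 2029.
The date termination becomes effective: 8 August 2029 + 28 days = 5 September 2029.

5 September 2029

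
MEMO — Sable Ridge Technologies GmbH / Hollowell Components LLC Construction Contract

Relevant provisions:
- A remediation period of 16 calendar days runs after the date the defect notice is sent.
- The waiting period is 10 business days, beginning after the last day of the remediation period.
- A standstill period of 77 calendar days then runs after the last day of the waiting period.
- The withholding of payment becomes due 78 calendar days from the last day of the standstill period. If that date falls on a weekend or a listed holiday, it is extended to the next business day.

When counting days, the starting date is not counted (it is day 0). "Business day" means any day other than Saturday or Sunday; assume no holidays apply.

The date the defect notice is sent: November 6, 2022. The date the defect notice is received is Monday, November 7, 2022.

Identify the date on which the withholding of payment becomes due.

The last day of the remediation period: 16 calendar days after November 6, 2022 is November 22, 2022.
From Tuesday, November 22, 2022, 10 business days (Nov 23, Nov 24, Nov 25, Nov 28, Nov 29, Nov 30, Dec 1, Dec 2, Dec 5, Dec 6, skipping weekends) brings us to Tuesday, December 6, 2022, which is the last day of the waiting period.
Adding 77 calendar days to December 6, 2022 gives February 21, 2023, which is the last day of the standstill period.
The date on which the withholding of payment becomes due: February 21, 2023 + 78 days = May 10, 2023. May 10, 2023 is a Wednesday, so no roll-forward applies.

May 10, 2023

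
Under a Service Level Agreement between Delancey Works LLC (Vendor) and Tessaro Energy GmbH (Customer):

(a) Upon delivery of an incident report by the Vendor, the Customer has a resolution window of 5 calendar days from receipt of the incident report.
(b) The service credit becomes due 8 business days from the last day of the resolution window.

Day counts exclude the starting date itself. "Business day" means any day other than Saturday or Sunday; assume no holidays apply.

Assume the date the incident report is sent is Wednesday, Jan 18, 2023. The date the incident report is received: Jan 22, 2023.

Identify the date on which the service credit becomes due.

Adding 5 calendar days to Jan 22, 2023 gives Jan 27, 2023, which is the last day of the resolution window.
The date on which the service credit becomes due: counting 8 business days from Friday, Jan 27, 2023 (Jan 30, Jan 31, Feb 1, Feb 2, Feb 3, Feb 6, Feb 7, Feb 8, skipping weekends) reaches Wednesday, Feb 8, 2023.

Feb 8, 2023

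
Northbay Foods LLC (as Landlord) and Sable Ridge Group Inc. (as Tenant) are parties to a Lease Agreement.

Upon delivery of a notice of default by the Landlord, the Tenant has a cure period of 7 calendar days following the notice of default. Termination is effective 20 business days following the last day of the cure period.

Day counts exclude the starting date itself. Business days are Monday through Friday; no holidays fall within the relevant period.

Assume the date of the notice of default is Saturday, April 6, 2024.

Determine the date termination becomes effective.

May 10, 2024

Adding 7 calendar days to April 6, 2024 gives April 13, 2024, which is the last day of the cure period.
From Saturday, April 13, 2024, 20 business days (Apr 15, Apr 16, Apr 17, Apr 18, …, May 8, May 9, May 10, skipping weekends) brings us to Friday, May 10, 2024, which is the date termination becomes effective.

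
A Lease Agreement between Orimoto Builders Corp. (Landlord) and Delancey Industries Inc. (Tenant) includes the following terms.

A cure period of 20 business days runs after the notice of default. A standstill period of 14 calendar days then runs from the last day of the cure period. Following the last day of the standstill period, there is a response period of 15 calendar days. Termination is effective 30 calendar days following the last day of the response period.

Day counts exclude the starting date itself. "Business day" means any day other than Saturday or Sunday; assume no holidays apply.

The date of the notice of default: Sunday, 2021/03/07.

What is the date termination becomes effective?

2021/05/31

The last day of the cure period: counting 20 business days from Sunday, 2021/03/07 (Mar 8, Mar 9, Mar 10, Mar 11, …, Mar 31, Apr 1, Apr 2, skipping weekends) reaches Friday, 2021/04/02.
Adding 14 calendar days to 2021/04/02 gives 2021/04/16, which is the last day of the standstill period.
Adding 15 calendar days to 2021/04/16 gives 2021/05/01, which is the last day of the response period.
Adding 30 calendar days to 2021/05/01 gives 2021/05/31, which is the date termination becomes effective.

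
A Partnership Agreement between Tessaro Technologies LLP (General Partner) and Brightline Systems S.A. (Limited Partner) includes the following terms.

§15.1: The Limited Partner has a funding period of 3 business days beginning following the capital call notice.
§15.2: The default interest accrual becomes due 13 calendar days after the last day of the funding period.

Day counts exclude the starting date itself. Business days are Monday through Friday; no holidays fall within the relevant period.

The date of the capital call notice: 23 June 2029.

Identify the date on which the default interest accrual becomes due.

From Saturday, 23 June 2029, 3 business days (Jun 25, Jun 26, Jun 27, skipping weekends) brings us to Wednesday, 27 June 2029, which is the last day of the funding period.
The date on which the default interest accrual becomes due: 27 June 2029 + 13 days = 10 July 2029.

10 July 2029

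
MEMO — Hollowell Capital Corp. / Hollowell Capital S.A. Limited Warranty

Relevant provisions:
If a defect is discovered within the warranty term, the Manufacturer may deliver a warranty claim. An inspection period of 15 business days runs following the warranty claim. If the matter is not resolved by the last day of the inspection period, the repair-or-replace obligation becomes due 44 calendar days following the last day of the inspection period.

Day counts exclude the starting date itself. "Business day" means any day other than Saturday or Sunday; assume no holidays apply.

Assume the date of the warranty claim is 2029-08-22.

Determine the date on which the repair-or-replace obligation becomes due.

2029-10-26

From Wednesday, 2029-08-22, 15 business days (Aug 23, Aug 24, Aug 27, Aug 28, …, Sep 10, Sep 11, Sep 12, skipping weekends) brings us to Wednesday, 2029-09-12, which is the last day of the inspection period.
The date on which the repair-or-replace obligation becomes due: 2029-09-12 + 44 days = 2029-10-26.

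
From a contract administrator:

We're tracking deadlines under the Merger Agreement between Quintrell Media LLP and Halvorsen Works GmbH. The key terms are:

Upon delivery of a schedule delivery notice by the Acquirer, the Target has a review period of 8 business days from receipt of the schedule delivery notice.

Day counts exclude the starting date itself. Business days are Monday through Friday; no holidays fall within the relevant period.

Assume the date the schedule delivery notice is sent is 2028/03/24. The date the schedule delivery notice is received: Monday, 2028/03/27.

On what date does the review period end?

2028/04/06

The last day of the review period: 8 business days after Monday, 2028/03/27, skipping weekends — Mar 28, Mar 29, Mar 30, Mar 31, Apr 3, Apr 4, Apr 5, Apr 6 — lands on Thursday, 2028/04/06.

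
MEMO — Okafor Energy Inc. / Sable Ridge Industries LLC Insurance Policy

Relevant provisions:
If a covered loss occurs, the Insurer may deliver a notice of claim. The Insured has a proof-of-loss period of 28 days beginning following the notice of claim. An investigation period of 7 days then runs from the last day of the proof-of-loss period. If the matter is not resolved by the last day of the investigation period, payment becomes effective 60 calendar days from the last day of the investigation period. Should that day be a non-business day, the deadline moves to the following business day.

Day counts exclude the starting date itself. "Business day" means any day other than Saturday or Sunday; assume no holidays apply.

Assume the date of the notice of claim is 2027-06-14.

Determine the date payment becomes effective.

Adding 28 calendar days to 2027-06-14 gives 2027-07-12, which is the last day of the proof-of-loss period.
The last day of the investigation period: 2027-07-12 + 7 days = 2027-07-19.
Adding 60 calendar days to 2027-07-19 gives 2027-09-17, which is the date payment becomes effective. 2027-09-17 is a Friday, so no roll-forward applies.

2027-09-17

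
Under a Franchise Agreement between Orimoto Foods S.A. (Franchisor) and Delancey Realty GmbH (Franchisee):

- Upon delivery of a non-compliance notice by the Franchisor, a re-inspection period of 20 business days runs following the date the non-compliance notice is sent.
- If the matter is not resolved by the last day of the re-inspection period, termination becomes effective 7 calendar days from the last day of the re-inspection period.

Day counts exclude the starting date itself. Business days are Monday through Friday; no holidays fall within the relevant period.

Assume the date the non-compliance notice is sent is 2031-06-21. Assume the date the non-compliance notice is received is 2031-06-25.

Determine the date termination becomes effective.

The last day of the re-inspection period: 20 business days after Saturday, 2031-06-21, skipping weekends — Jun 23, Jun 24, Jun 25, Jun 26, …, Jul 16, Jul 17, Jul 18 — lands on Friday, 2031-07-18.
Adding 7 calendar days to 2031-07-18 gives 2031-07-25, which is the date termination becomes effective.

2031-07-25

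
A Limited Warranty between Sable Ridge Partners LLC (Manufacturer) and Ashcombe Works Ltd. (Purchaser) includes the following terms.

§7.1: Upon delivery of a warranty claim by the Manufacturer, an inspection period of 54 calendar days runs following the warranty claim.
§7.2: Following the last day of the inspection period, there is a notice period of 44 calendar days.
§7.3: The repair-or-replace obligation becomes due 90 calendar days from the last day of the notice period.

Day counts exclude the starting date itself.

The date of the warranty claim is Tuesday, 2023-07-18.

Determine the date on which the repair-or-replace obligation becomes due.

2024-01-22

Adding 54 calendar days to 2023-07-18 gives 2023-09-10, which is the last day of the inspection period.
Adding 44 calendar days to 2023-09-10 gives 2023-10-24, which is the last day of the notice period.
The date on which the repair-or-replace obligation becomes due: 2023-10-24 + 90 days = 2024-01-22.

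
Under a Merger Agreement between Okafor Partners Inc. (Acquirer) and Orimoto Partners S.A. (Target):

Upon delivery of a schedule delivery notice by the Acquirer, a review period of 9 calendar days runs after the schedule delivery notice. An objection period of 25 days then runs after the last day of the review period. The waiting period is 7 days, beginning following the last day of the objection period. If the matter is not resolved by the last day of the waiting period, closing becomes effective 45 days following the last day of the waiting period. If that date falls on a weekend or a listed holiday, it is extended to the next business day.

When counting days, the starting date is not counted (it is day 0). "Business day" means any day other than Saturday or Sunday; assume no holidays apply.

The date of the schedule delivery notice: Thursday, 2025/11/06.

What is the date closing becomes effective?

2026/02/02

The last day of the review period: 9 calendar days after 2025/11/06 is 2025/11/15.
The last day of the objection period: 25 calendar days after 2025/11/15 is 2025/12/10.
The last day of the waiting period: 7 calendar days after 2025/12/10 is 2025/12/17.
The date closing becomes effective: 2025/12/17 + 45 days = 2026/01/31. That falls on a Saturday, so it rolls to the next business day, Monday, 2026/02/02.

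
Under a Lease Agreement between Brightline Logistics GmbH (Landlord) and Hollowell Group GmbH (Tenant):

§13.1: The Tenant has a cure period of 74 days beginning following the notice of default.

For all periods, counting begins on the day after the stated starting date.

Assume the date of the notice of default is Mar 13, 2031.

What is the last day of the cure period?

Adding 74 calendar days to Mar 13, 2031 gives May 26, 2031, which is the last day of the cure period.

May 26, 2031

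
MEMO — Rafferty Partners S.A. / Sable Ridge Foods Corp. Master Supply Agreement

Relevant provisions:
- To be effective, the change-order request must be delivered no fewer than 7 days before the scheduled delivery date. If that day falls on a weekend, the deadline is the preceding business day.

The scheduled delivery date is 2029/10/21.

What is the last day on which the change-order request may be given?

Counting back 7 calendar days from 2029/10/21 gives 2029/10/14. That is a Sunday, so the deadline moves back to Friday, 2029/10/12.

2029/10/12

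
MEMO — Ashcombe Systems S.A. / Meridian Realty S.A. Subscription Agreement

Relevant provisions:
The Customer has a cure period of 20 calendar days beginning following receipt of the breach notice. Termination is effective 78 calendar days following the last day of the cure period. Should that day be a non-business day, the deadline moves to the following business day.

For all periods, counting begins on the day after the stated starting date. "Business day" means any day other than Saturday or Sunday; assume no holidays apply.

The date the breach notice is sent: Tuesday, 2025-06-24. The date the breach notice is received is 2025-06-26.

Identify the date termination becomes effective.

The last day of the cure period: 2025-06-26 + 20 days = 2025-07-16.
Adding 78 calendar days to 2025-07-16 gives 2025-10-02, which is the date termination becomes effective. 2025-10-02 is a Thursday, so no roll-forward applies.

2025-10-02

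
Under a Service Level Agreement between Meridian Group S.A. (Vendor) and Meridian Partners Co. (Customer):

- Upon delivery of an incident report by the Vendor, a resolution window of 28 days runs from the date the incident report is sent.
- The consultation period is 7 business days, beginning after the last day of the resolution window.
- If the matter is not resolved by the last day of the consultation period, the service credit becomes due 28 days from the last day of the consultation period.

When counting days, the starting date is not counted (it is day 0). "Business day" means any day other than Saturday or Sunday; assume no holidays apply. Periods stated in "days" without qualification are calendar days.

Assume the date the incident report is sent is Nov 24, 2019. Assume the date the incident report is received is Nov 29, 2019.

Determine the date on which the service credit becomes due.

Jan 28, 2020

The last day of the resolution window: Nov 24, 2019 + 28 days = Dec 22, 2019.
From Sunday, Dec 22, 2019, 7 business days (Dec 23, Dec 24, Dec 25, Dec 26, Dec 27, Dec 30, Dec 31, skipping weekends) brings us to Tuesday, Dec 31, 2019, which is the last day of the consultation period.
The date on which the service credit becomes due: Dec 31, 2019 + 28 days = Jan 28, 2020.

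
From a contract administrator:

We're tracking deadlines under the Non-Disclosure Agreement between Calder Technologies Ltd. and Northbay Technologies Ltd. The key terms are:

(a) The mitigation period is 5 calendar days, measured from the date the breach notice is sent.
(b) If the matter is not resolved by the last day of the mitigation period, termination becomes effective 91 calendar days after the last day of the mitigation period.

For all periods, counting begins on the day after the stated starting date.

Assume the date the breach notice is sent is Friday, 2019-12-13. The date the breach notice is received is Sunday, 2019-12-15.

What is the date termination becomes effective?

2020-03-18

The last day of the mitigation period: 5 calendar days after 2019-12-13 is 2019-12-18.
The date termination becomes effective: 2019-12-18 + 91 days = 2020-03-18.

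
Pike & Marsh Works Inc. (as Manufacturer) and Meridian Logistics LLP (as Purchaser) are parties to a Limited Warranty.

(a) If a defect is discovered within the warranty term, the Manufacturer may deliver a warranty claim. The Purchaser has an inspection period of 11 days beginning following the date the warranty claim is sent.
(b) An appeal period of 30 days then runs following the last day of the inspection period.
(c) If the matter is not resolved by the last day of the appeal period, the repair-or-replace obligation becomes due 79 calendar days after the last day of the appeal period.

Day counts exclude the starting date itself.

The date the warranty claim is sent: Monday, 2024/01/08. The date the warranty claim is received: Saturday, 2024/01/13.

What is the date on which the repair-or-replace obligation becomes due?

2024/05/07

The last day of the inspection period: 11 calendar days after 2024/01/08 is 2024/01/19.
The last day of the appeal period: 30 calendar days after 2024/01/19 is 2024/02/18.
The date on which the repair-or-replace obligation becomes due: 2024/02/18 + 79 days = 2024/05/07.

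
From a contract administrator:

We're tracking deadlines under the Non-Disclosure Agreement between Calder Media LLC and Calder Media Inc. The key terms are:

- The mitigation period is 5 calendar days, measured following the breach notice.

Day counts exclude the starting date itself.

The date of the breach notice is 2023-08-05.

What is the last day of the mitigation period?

2023-08-10

Adding 5 calendar days to 2023-08-05 gives 2023-08-10, which is the last day of the mitigation period.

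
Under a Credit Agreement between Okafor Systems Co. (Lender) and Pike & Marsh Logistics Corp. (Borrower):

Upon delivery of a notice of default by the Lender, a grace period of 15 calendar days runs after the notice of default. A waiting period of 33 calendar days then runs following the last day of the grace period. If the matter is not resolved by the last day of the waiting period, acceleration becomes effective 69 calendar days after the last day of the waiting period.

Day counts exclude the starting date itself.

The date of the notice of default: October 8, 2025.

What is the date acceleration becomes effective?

The last day of the grace period: October 8, 2025 + 15 days = October 23, 2025.
The last day of the waiting period: October 23, 2025 + 33 days = November 25, 2025.
The date acceleration becomes effective: November 25, 2025 + 69 days = February 2, 2026.

February 2, 2026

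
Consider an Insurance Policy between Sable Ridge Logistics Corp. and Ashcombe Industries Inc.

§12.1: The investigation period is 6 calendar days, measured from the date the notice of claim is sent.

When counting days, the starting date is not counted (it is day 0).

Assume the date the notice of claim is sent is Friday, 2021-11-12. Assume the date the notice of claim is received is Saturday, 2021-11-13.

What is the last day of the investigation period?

Adding 6 calendar days to 2021-11-12 gives 2021-11-18, which is the last day of the investigation period.

2021-11-18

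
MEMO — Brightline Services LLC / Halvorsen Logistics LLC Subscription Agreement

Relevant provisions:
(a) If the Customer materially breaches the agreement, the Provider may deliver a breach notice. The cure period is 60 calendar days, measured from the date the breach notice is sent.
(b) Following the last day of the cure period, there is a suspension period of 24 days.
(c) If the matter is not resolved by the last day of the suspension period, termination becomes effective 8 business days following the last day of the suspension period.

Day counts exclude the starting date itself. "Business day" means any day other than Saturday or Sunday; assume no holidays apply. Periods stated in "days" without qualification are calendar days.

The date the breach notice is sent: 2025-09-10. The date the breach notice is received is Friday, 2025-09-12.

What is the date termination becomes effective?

The last day of the cure period: 2025-09-10 + 60 days = 2025-11-09.
The last day of the suspension period: 24 calendar days after 2025-11-09 is 2025-12-03.
The date termination becomes effective: counting 8 business days from Wednesday, 2025-12-03 (Dec 4, Dec 5, Dec 8, Dec 9, Dec 10, Dec 11, Dec 12, Dec 15, skipping weekends) reaches Monday, 2025-12-15.

2025-12-15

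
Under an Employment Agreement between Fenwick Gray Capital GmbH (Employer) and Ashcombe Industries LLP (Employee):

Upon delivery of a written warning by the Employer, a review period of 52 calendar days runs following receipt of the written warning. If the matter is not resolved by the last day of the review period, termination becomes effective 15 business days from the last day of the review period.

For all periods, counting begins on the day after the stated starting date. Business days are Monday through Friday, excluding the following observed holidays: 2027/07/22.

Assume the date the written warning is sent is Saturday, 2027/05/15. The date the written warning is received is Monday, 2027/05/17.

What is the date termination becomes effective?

2027/07/30

Adding 52 calendar days to 2027/05/17 gives 2027/07/08, which is the last day of the review period.
From Thursday, 2027/07/08, 15 business days (Jul 9, Jul 12, Jul 13, Jul 14, …, Jul 28, Jul 29, Jul 30, skipping weekends and the listed holiday on Jul 22) brings us to Friday, 2027/07/30, which is the date termination becomes effective.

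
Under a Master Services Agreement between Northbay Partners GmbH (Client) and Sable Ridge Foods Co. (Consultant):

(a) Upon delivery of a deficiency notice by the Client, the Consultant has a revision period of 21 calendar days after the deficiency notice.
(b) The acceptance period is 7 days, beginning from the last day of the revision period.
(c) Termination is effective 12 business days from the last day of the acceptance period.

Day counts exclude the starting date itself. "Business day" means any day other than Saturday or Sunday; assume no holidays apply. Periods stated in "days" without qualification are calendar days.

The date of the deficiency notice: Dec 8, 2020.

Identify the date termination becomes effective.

Jan 21, 2021

The last day of the revision period: 21 calendar days after Dec 8, 2020 is Dec 29, 2020.
Adding 7 calendar days to Dec 29, 2020 gives Jan 5, 2021, which is the last day of the acceptance period.
The date termination becomes effective: counting 12 business days from Tuesday, Jan 5, 2021 (Jan 6, Jan 7, Jan 8, Jan 11, …, Jan 19, Jan 20, Jan 21, skipping weekends) reaches Thursday, Jan 21, 2021.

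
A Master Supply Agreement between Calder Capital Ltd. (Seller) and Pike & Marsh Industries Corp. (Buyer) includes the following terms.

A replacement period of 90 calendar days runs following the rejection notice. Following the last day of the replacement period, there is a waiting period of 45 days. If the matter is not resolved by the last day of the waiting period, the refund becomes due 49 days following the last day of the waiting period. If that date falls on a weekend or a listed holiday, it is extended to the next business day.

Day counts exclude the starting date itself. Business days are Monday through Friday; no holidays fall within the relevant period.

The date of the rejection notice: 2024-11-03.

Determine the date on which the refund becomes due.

The last day of the replacement period: 90 calendar days after 2024-11-03 is 2025-02-01.
The last day of the waiting period: 45 calendar days after 2025-02-01 is 2025-03-18.
The date on which the refund becomes due: 2025-03-18 + 49 days = 2025-05-06. 2025-05-06 is a Tuesday, so no roll-forward applies.

2025-05-06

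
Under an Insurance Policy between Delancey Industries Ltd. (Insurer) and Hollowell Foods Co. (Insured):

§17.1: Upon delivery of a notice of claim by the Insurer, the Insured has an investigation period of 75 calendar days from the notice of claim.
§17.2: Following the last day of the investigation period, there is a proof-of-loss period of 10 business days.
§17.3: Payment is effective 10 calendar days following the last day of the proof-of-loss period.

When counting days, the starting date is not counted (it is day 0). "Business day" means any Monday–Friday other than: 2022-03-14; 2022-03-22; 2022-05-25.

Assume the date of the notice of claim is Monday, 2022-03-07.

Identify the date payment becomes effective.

The last day of the investigation period: 75 calendar days after 2022-03-07 is 2022-05-21.
The last day of the proof-of-loss period: counting 10 business days from Saturday, 2022-05-21 (May 23, May 24, May 26, May 27, May 30, May 31, Jun 1, Jun 2, Jun 3, Jun 6, skipping weekends and the listed holiday on May 25) reaches Monday, 2022-06-06.
Adding 10 calendar days to 2022-06-06 gives 2022-06-16, which is the date payment becomes effective.

2022-06-16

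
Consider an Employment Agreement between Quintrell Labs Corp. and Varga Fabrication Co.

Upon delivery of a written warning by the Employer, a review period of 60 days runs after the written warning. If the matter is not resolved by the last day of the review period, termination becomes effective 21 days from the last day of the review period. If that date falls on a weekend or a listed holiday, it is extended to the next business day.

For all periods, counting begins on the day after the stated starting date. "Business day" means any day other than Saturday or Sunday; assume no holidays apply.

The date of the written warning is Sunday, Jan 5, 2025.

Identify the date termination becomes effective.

The last day of the review period: 60 calendar days after Jan 5, 2025 is Mar 6, 2025.
Adding 21 calendar days to Mar 6, 2025 gives Mar 27, 2025, which is the date termination becomes effective. Mar 27, 2025 is a Thursday, so no roll-forward applies.

Mar 27, 2025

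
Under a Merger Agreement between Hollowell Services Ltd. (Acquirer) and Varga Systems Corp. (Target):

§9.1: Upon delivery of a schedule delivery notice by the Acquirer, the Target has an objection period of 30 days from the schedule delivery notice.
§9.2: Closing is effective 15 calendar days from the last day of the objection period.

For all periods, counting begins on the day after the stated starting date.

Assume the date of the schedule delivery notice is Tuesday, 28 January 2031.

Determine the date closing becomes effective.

The last day of the objection period: 28 January 2031 + 30 days = 27 February 2031.
Adding 15 calendar days to 27 February 2031 gives 14 March 2031, which is the date closing becomes effective.

14 March 2031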